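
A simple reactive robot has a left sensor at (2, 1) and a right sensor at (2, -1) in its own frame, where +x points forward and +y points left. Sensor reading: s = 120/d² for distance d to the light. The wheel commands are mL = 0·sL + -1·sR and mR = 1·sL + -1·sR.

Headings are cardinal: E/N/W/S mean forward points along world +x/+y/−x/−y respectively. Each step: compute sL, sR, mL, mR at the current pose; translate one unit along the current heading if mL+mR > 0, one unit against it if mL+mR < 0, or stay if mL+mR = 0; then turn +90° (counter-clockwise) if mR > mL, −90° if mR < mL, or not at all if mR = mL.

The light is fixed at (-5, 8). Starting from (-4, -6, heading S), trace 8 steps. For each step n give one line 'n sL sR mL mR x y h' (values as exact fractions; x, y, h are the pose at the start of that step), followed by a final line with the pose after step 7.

0 6/13 15/32 -15/32 -3/416 -4 -6 S
1 40/51 24/41 -24/41 416/2091 -4 -5 E
2 60/61 60/61 -60/61 0 -5 -5 N
3 120/229 120/173 -120/173 -6720/39617 -5 -6 W
4 6/13 15/32 -15/32 -3/416 -4 -6 S
5 40/51 24/41 -24/41 416/2091 -4 -5 E
6 60/61 60/61 -60/61 0 -5 -5 N
7 120/229 120/173 -120/173 -6720/39617 -5 -6 W
final -4 -6 S

n=0: pose=(-4,-6,S); sL=6/13, sR=15/32; mL=-15/32, mR=-3/416; mL+mR=-99/208 → advance -1; mR−mL=6/13 → turn +1·90°
n=1: pose=(-4,-5,E); sL=40/51, sR=24/41; mL=-24/41, mR=416/2091; mL+mR=-808/2091 → advance -1; mR−mL=40/51 → turn +1·90°
n=2: pose=(-5,-5,N); sL=60/61, sR=60/61; mL=-60/61, mR=0; mL+mR=-60/61 → advance -1; mR−mL=60/61 → turn +1·90°
n=3: pose=(-5,-6,W); sL=120/229, sR=120/173; mL=-120/173, mR=-6720/39617; mL+mR=-34200/39617 → advance -1; mR−mL=120/229 → turn +1·90°
n=4: pose=(-4,-6,S); sL=6/13, sR=15/32; mL=-15/32, mR=-3/416; mL+mR=-99/208 → advance -1; mR−mL=6/13 → turn +1·90°
n=5: pose=(-4,-5,E); sL=40/51, sR=24/41; mL=-24/41, mR=416/2091; mL+mR=-808/2091 → advance -1; mR−mL=40/51 → turn +1·90°
n=6: pose=(-5,-5,N); sL=60/61, sR=60/61; mL=-60/61, mR=0; mL+mR=-60/61 → advance -1; mR−mL=60/61 → turn +1·90°
n=7: pose=(-5,-6,W); sL=120/229, sR=120/173; mL=-120/173, mR=-6720/39617; mL+mR=-34200/39617 → advance -1; mR−mL=120/229 → turn +1·90°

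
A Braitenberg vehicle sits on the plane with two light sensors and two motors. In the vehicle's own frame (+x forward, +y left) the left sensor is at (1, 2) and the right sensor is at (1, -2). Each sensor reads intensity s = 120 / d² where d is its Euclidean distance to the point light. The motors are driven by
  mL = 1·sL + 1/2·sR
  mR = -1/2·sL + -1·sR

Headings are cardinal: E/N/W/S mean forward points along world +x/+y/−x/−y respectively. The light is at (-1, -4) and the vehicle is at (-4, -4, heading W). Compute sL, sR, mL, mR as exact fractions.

left sensor world pos  = (-5, -6); dL² = 20
right sensor world pos = (-5, -2); dR² = 20
sL = 120/20 = 6
sR = 120/20 = 6
mL = 1·sL + 1/2·sR = 9
mR = -1/2·sL + -1·sR = -9

6 6 9 -9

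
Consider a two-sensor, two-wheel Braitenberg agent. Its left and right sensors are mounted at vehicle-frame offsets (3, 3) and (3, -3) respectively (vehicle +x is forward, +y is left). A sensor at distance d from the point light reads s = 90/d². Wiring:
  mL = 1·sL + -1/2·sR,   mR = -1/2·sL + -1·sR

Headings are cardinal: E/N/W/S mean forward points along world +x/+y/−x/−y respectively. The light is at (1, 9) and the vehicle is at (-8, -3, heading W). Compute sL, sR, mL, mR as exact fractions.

10/41 2/5 9/205 -107/205

left sensor world pos  = (-11, -6); dL² = 369
right sensor world pos = (-11, 0); dR² = 225
sL = 90/369 = 10/41
sR = 90/225 = 2/5
mL = 1·sL + -1/2·sR = 9/205
mR = -1/2·sL + -1·sR = -107/205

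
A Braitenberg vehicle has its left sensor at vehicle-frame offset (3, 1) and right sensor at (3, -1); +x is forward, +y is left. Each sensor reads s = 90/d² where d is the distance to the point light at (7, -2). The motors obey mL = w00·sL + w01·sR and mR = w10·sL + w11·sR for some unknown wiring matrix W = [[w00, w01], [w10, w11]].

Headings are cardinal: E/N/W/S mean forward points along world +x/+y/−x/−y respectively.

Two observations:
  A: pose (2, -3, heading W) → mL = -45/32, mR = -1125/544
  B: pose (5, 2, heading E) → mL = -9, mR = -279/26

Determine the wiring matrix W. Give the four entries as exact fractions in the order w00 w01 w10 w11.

obs A: pose=(2,-3,W) → sL=45/34, sR=45/32, mL=-45/32, mR=-1125/544
obs B: pose=(5,2,E) → sL=45/13, sR=9, mL=-9, mR=-279/26
sensor matrix S = [[45/34, 45/32], [45/13, 9]]; det S = 49815/7072
solve [mL_A; mL_B] = S·[w00; w01] and [mR_A; mR_B] = S·[w10; w11]:
  w00 = 0, w01 = -1, w10 = -1/2, w11 = -1

0 -1 -1/2 -1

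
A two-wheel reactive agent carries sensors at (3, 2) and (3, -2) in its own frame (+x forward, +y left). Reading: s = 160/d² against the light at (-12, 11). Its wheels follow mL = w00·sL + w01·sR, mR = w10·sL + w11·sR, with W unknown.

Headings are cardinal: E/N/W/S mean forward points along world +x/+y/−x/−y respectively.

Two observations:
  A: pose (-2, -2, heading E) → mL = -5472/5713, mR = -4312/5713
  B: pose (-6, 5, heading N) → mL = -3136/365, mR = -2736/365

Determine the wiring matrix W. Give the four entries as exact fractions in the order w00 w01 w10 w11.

obs A: pose=(-2,-2,E) → sL=16/29, sR=80/197, mL=-5472/5713, mR=-4312/5713
obs B: pose=(-6,5,N) → sL=32/5, sR=160/73, mL=-3136/365, mR=-2736/365
sensor matrix S = [[16/29, 80/197], [32/5, 160/73]]; det S = -579584/417049
solve [mL_A; mL_B] = S·[w00; w01] and [mR_A; mR_B] = S·[w10; w11]:
  w00 = -1, w01 = -1, w10 = -1, w11 = -1/2

-1 -1 -1 -1/2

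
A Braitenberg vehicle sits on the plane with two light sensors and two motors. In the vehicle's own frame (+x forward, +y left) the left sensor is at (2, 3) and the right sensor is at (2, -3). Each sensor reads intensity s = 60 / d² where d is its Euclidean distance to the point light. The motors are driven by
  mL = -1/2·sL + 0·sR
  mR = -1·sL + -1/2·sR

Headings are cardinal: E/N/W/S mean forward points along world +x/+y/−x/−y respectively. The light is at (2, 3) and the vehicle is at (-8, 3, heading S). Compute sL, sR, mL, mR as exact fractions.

60/53 60/173 -30/53 -11970/9169

left sensor world pos  = (-5, 1); dL² = 53
right sensor world pos = (-11, 1); dR² = 173
sL = 60/53 = 60/53
sR = 60/173 = 60/173
mL = -1/2·sL + 0·sR = -30/53
mR = -1·sL + -1/2·sR = -11970/9169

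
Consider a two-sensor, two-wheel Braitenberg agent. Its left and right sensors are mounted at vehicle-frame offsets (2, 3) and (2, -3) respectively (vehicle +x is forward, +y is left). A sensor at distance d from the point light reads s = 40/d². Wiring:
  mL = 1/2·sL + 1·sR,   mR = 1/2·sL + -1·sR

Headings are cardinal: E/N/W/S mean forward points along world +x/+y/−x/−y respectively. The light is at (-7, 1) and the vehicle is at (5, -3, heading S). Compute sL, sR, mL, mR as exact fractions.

left sensor world pos  = (8, -5); dL² = 261
right sensor world pos = (2, -5); dR² = 117
sL = 40/261 = 40/261
sR = 40/117 = 40/117
mL = 1/2·sL + 1·sR = 1420/3393
mR = 1/2·sL + -1·sR = -100/377

40/261 40/117 1420/3393 -100/377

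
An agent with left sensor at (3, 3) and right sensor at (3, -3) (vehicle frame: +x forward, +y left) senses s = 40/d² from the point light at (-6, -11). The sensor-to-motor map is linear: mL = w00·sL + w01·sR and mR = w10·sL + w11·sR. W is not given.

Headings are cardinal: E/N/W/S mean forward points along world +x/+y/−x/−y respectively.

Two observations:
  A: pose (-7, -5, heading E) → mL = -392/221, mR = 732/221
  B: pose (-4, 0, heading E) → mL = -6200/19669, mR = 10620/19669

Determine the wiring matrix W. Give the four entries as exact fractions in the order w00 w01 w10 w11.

obs A: pose=(-7,-5,E) → sL=8/17, sR=40/13, mL=-392/221, mR=732/221
obs B: pose=(-4,0,E) → sL=40/221, sR=40/89, mL=-6200/19669, mR=10620/19669
sensor matrix S = [[8/17, 40/13], [40/221, 40/89]]; det S = -88320/255697
solve [mL_A; mL_B] = S·[w00; w01] and [mR_A; mR_B] = S·[w10; w11]:
  w00 = -1/2, w01 = -1/2, w10 = 1/2, w11 = 1

-1/2 -1/2 1/2 1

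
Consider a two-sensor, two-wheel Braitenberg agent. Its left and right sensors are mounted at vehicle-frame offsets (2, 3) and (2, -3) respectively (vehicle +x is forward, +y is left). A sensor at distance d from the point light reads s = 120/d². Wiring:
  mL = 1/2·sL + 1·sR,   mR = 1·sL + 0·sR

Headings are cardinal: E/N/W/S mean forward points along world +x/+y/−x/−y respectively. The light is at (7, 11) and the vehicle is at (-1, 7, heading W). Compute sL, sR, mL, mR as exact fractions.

120/149 120/101 23940/15049 120/149

left sensor world pos  = (-3, 4); dL² = 149
right sensor world pos = (-3, 10); dR² = 101
sL = 120/149 = 120/149
sR = 120/101 = 120/101
mL = 1/2·sL + 1·sR = 23940/15049
mR = 1·sL + 0·sR = 120/149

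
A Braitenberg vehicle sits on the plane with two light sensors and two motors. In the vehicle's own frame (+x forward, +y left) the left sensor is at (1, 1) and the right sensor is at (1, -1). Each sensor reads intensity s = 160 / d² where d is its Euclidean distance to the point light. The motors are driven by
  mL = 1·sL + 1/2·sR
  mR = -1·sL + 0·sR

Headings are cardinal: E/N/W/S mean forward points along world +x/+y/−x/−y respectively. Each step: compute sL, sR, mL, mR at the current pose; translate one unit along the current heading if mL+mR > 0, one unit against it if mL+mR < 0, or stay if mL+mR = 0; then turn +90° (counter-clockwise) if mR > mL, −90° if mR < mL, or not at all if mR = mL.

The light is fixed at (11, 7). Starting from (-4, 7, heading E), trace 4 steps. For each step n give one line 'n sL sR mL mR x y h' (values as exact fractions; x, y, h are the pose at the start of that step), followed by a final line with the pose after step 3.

0 160/197 160/197 240/197 -160/197 -4 7 E
1 16/17 80/113 2488/1921 -16/17 -3 7 S
2 160/229 32/45 10864/10305 -160/229 -3 6 W
3 5/8 40/49 405/392 -5/8 -4 6 N
final -4 7 E

n=0: pose=(-4,7,E); sL=160/197, sR=160/197; mL=240/197, mR=-160/197; mL+mR=80/197 → advance +1; mR−mL=-400/197 → turn -1·90°
n=1: pose=(-3,7,S); sL=16/17, sR=80/113; mL=2488/1921, mR=-16/17; mL+mR=40/113 → advance +1; mR−mL=-4296/1921 → turn -1·90°
n=2: pose=(-3,6,W); sL=160/229, sR=32/45; mL=10864/10305, mR=-160/229; mL+mR=16/45 → advance +1; mR−mL=-18064/10305 → turn -1·90°
n=3: pose=(-4,6,N); sL=5/8, sR=40/49; mL=405/392, mR=-5/8; mL+mR=20/49 → advance +1; mR−mL=-325/196 → turn -1·90°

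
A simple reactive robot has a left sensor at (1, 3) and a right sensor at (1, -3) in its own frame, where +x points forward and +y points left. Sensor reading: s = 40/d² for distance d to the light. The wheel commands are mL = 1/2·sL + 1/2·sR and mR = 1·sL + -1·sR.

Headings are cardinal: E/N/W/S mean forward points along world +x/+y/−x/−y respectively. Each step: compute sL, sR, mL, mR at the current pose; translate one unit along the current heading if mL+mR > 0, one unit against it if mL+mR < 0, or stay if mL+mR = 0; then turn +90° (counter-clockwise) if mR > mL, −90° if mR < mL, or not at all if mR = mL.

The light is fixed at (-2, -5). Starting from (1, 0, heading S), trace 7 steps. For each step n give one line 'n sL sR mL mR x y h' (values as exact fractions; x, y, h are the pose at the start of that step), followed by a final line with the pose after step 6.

0 10/13 5/2 85/52 -45/26 1 0 S
1 40/13 8/17 392/221 576/221 1 1 W
2 4/5 20/13 76/65 -48/65 0 1 S
3 8 8/13 56/13 96/13 0 0 W
4 5/4 2 13/8 -3/4 -1 0 S
5 40 40/49 1000/49 1920/49 -1 -1 W
6 20/9 20/9 20/9 0 -2 -1 S
final -2 -2 W

n=0: pose=(1,0,S); sL=10/13, sR=5/2; mL=85/52, mR=-45/26; mL+mR=-5/52 → advance -1; mR−mL=-175/52 → turn -1·90°
n=1: pose=(1,1,W); sL=40/13, sR=8/17; mL=392/221, mR=576/221; mL+mR=968/221 → advance +1; mR−mL=184/221 → turn +1·90°
n=2: pose=(0,1,S); sL=4/5, sR=20/13; mL=76/65, mR=-48/65; mL+mR=28/65 → advance +1; mR−mL=-124/65 → turn -1·90°
n=3: pose=(0,0,W); sL=8, sR=8/13; mL=56/13, mR=96/13; mL+mR=152/13 → advance +1; mR−mL=40/13 → turn +1·90°
n=4: pose=(-1,0,S); sL=5/4, sR=2; mL=13/8, mR=-3/4; mL+mR=7/8 → advance +1; mR−mL=-19/8 → turn -1·90°
n=5: pose=(-1,-1,W); sL=40, sR=40/49; mL=1000/49, mR=1920/49; mL+mR=2920/49 → advance +1; mR−mL=920/49 → turn +1·90°
n=6: pose=(-2,-1,S); sL=20/9, sR=20/9; mL=20/9, mR=0; mL+mR=20/9 → advance +1; mR−mL=-20/9 → turn -1·90°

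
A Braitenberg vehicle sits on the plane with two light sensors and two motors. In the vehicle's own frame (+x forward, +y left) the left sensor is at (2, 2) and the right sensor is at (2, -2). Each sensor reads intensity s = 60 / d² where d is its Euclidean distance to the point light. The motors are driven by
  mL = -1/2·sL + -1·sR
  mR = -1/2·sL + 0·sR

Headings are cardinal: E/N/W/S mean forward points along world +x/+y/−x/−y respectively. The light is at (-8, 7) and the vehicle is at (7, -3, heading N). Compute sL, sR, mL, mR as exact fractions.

60/233 60/353 -24570/82249 -30/233

left sensor world pos  = (5, -1); dL² = 233
right sensor world pos = (9, -1); dR² = 353
sL = 60/233 = 60/233
sR = 60/353 = 60/353
mL = -1/2·sL + -1·sR = -24570/82249
mR = -1/2·sL + 0·sR = -30/233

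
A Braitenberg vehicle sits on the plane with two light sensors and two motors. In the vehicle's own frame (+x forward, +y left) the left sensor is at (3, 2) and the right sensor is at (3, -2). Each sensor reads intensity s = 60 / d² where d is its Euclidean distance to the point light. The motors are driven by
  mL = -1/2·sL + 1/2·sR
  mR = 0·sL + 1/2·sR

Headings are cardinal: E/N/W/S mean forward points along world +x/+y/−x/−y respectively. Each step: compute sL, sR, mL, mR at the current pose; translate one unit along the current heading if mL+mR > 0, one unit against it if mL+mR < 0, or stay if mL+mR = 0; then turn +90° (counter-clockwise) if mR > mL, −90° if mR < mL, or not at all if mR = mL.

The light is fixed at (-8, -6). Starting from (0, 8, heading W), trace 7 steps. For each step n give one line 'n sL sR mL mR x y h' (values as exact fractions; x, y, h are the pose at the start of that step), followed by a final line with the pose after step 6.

0 60/169 60/281 -3360/47489 30/281 0 8 W
1 30/101 30/73 420/7373 15/73 -1 8 S
2 12/65 60/221 48/1105 30/221 -1 7 E
3 15/73 15/89 -120/6497 15/178 0 7 N
4 60/169 60/281 -3360/47489 30/281 0 8 W
5 30/101 30/73 420/7373 15/73 -1 8 S
6 12/65 60/221 48/1105 30/221 -1 7 E
final 0 7 N

n=0: pose=(0,8,W); sL=60/169, sR=60/281; mL=-3360/47489, mR=30/281; mL+mR=1710/47489 → advance +1; mR−mL=30/169 → turn +1·90°
n=1: pose=(-1,8,S); sL=30/101, sR=30/73; mL=420/7373, mR=15/73; mL+mR=1935/7373 → advance +1; mR−mL=15/101 → turn +1·90°
n=2: pose=(-1,7,E); sL=12/65, sR=60/221; mL=48/1105, mR=30/221; mL+mR=198/1105 → advance +1; mR−mL=6/65 → turn +1·90°
n=3: pose=(0,7,N); sL=15/73, sR=15/89; mL=-120/6497, mR=15/178; mL+mR=855/12994 → advance +1; mR−mL=15/146 → turn +1·90°
n=4: pose=(0,8,W); sL=60/169, sR=60/281; mL=-3360/47489, mR=30/281; mL+mR=1710/47489 → advance +1; mR−mL=30/169 → turn +1·90°
n=5: pose=(-1,8,S); sL=30/101, sR=30/73; mL=420/7373, mR=15/73; mL+mR=1935/7373 → advance +1; mR−mL=15/101 → turn +1·90°
n=6: pose=(-1,7,E); sL=12/65, sR=60/221; mL=48/1105, mR=30/221; mL+mR=198/1105 → advance +1; mR−mL=6/65 → turn +1·90°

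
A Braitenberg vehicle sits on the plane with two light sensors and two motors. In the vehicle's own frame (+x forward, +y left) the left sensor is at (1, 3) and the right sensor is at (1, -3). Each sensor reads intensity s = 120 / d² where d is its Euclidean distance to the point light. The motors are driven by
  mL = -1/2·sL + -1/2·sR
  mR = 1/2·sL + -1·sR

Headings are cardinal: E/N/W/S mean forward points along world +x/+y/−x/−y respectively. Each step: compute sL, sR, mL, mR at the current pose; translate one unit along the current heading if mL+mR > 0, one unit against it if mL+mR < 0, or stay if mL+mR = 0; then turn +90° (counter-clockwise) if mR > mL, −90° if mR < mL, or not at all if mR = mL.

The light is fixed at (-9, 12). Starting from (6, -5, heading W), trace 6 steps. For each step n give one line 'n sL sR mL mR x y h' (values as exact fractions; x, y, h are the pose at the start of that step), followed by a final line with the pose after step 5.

n=0: pose=(6,-5,W); sL=30/149, sR=15/49; mL=-3705/14602, mR=-1500/7301; mL+mR=-45/98 → advance -1; mR−mL=705/14602 → turn +1·90°
n=1: pose=(7,-5,S); sL=24/137, sR=120/493; mL=-14136/67541, mR=-10524/67541; mL+mR=-180/493 → advance -1; mR−mL=3612/67541 → turn +1·90°
n=2: pose=(7,-4,E); sL=60/229, sR=12/65; mL=-3324/14885, mR=-798/14885; mL+mR=-18/65 → advance -1; mR−mL=2526/14885 → turn +1·90°
n=3: pose=(6,-4,N); sL=40/123, sR=40/183; mL=-680/2501, mR=-140/2501; mL+mR=-20/61 → advance -1; mR−mL=540/2501 → turn +1·90°
n=4: pose=(6,-5,W); sL=30/149, sR=15/49; mL=-3705/14602, mR=-1500/7301; mL+mR=-45/98 → advance -1; mR−mL=705/14602 → turn +1·90°
n=5: pose=(7,-5,S); sL=24/137, sR=120/493; mL=-14136/67541, mR=-10524/67541; mL+mR=-180/493 → advance -1; mR−mL=3612/67541 → turn +1·90°

0 30/149 15/49 -3705/14602 -1500/7301 6 -5 W
1 24/137 120/493 -14136/67541 -10524/67541 7 -5 S
2 60/229 12/65 -3324/14885 -798/14885 7 -4 E
3 40/123 40/183 -680/2501 -140/2501 6 -4 N
4 30/149 15/49 -3705/14602 -1500/7301 6 -5 W
5 24/137 120/493 -14136/67541 -10524/67541 7 -5 S
final 7 -4 E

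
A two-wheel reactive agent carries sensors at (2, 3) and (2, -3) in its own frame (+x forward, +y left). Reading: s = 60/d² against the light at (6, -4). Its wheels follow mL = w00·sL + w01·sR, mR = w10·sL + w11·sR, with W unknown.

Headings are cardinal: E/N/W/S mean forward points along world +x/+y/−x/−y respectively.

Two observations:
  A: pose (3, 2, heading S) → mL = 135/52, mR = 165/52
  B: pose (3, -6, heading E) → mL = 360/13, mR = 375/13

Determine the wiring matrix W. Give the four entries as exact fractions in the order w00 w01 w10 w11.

obs A: pose=(3,2,S) → sL=15/4, sR=15/13, mL=135/52, mR=165/52
obs B: pose=(3,-6,E) → sL=30, sR=30/13, mL=360/13, mR=375/13
sensor matrix S = [[15/4, 15/13], [30, 30/13]]; det S = -675/26
solve [mL_A; mL_B] = S·[w00; w01] and [mR_A; mR_B] = S·[w10; w11]:
  w00 = 1, w01 = -1, w10 = 1, w11 = -1/2

1 -1 1 -1/2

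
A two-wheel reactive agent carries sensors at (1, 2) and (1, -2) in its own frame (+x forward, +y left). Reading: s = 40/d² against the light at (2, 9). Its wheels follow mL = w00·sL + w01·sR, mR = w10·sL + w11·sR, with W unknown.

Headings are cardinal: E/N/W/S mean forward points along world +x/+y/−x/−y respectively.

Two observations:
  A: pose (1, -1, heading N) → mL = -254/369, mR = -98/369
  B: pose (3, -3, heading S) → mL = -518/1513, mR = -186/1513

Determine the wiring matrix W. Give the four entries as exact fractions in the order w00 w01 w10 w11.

-1 -1/2 1/2 -1

obs A: pose=(1,-1,N) → sL=4/9, sR=20/41, mL=-254/369, mR=-98/369
obs B: pose=(3,-3,S) → sL=20/89, sR=4/17, mL=-518/1513, mR=-186/1513
sensor matrix S = [[4/9, 20/41], [20/89, 4/17]]; det S = -2816/558297
solve [mL_A; mL_B] = S·[w00; w01] and [mR_A; mR_B] = S·[w10; w11]:
  w00 = -1, w01 = -1/2, w10 = 1/2, w11 = -1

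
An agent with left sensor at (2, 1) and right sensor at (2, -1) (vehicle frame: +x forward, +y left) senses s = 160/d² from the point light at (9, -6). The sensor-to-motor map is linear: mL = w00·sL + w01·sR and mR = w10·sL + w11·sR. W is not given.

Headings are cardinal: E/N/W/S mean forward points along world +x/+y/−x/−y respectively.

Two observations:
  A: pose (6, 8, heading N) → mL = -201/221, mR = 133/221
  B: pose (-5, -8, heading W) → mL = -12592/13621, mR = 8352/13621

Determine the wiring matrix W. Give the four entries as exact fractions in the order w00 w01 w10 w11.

obs A: pose=(6,8,N) → sL=10/17, sR=8/13, mL=-201/221, mR=133/221
obs B: pose=(-5,-8,W) → sL=32/53, sR=160/257, mL=-12592/13621, mR=8352/13621
sensor matrix S = [[10/17, 8/13], [32/53, 160/257]]; det S = -16064/3010241
solve [mL_A; mL_B] = S·[w00; w01] and [mR_A; mR_B] = S·[w10; w11]:
  w00 = -1/2, w01 = -1, w10 = 1/2, w11 = 1/2

-1/2 -1 1/2 1/2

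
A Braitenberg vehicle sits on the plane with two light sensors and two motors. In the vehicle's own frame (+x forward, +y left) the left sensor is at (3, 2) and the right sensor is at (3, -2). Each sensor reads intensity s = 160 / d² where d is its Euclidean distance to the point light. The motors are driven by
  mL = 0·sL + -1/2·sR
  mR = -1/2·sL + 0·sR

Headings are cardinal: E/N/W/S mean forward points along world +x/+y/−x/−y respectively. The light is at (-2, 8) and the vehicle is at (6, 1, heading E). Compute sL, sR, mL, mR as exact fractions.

80/73 80/101 -40/101 -40/73

left sensor world pos  = (9, 3); dL² = 146
right sensor world pos = (9, -1); dR² = 202
sL = 160/146 = 80/73
sR = 160/202 = 80/101
mL = 0·sL + -1/2·sR = -40/101
mR = -1/2·sL + 0·sR = -40/73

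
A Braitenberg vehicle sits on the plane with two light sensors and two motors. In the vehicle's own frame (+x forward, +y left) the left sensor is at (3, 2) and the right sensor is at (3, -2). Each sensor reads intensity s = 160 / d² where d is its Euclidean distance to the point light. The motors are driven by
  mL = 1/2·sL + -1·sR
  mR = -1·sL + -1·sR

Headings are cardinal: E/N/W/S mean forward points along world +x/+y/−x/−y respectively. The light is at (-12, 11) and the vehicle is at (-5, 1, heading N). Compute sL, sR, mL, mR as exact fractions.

left sensor world pos  = (-7, 4); dL² = 74
right sensor world pos = (-3, 4); dR² = 130
sL = 160/74 = 80/37
sR = 160/130 = 16/13
mL = 1/2·sL + -1·sR = -72/481
mR = -1·sL + -1·sR = -1632/481

80/37 16/13 -72/481 -1632/481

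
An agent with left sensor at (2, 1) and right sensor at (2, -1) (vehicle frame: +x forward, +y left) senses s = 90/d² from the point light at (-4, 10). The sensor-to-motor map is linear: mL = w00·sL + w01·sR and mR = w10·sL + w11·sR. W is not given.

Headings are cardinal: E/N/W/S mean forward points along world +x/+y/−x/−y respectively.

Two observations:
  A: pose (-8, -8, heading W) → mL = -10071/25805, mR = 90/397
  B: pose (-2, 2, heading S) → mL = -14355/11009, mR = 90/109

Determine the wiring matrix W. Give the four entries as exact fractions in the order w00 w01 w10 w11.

obs A: pose=(-8,-8,W) → sL=90/397, sR=18/65, mL=-10071/25805, mR=90/397
obs B: pose=(-2,2,S) → sL=90/109, sR=90/101, mL=-14355/11009, mR=90/109
sensor matrix S = [[90/397, 18/65], [90/109, 90/101]]; det S = -1513728/56817449
solve [mL_A; mL_B] = S·[w00; w01] and [mR_A; mR_B] = S·[w10; w11]:
  w00 = -1/2, w01 = -1, w10 = 1, w11 = 0

-1/2 -1 1 0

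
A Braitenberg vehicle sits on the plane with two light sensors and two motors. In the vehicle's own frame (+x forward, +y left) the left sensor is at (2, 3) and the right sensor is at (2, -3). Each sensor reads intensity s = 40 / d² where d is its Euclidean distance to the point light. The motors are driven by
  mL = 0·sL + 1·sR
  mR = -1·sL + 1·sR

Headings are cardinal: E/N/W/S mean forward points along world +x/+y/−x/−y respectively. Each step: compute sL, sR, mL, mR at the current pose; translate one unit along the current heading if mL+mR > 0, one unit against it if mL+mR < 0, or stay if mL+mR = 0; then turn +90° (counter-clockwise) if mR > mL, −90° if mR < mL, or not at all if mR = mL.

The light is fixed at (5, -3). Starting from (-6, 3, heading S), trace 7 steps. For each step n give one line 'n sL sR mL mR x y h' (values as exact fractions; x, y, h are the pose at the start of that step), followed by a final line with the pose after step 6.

0 1/2 10/53 10/53 -33/106 -6 3 S
1 8/37 40/269 40/269 -672/9953 -6 4 W
2 20/153 20/81 20/81 160/1377 -7 4 N
3 40/221 8/25 8/25 768/5525 -7 5 E
4 2/5 5/29 5/29 -33/145 -6 5 S
5 8/41 40/313 40/313 -864/12833 -6 6 W
6 20/173 20/101 20/101 1440/17473 -7 6 N
final -7 7 E

n=0: pose=(-6,3,S); sL=1/2, sR=10/53; mL=10/53, mR=-33/106; mL+mR=-13/106 → advance -1; mR−mL=-1/2 → turn -1·90°
n=1: pose=(-6,4,W); sL=8/37, sR=40/269; mL=40/269, mR=-672/9953; mL+mR=808/9953 → advance +1; mR−mL=-8/37 → turn -1·90°
n=2: pose=(-7,4,N); sL=20/153, sR=20/81; mL=20/81, mR=160/1377; mL+mR=500/1377 → advance +1; mR−mL=-20/153 → turn -1·90°
n=3: pose=(-7,5,E); sL=40/221, sR=8/25; mL=8/25, mR=768/5525; mL+mR=2536/5525 → advance +1; mR−mL=-40/221 → turn -1·90°
n=4: pose=(-6,5,S); sL=2/5, sR=5/29; mL=5/29, mR=-33/145; mL+mR=-8/145 → advance -1; mR−mL=-2/5 → turn -1·90°
n=5: pose=(-6,6,W); sL=8/41, sR=40/313; mL=40/313, mR=-864/12833; mL+mR=776/12833 → advance +1; mR−mL=-8/41 → turn -1·90°
n=6: pose=(-7,6,N); sL=20/173, sR=20/101; mL=20/101, mR=1440/17473; mL+mR=4900/17473 → advance +1; mR−mL=-20/173 → turn -1·90°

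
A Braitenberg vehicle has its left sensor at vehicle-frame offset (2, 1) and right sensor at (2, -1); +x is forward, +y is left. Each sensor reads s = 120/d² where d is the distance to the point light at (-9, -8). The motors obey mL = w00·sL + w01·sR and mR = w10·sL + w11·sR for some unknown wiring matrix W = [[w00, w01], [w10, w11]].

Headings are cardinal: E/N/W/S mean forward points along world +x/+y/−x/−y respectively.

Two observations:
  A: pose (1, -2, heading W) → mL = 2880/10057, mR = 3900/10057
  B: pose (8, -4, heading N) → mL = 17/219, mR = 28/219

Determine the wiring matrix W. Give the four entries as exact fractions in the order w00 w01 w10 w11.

obs A: pose=(1,-2,W) → sL=120/89, sR=120/113, mL=2880/10057, mR=3900/10057
obs B: pose=(8,-4,N) → sL=30/73, sR=1/3, mL=17/219, mR=28/219
sensor matrix S = [[120/89, 120/113], [30/73, 1/3]]; det S = 9560/734161
solve [mL_A; mL_B] = S·[w00; w01] and [mR_A; mR_B] = S·[w10; w11]:
  w00 = 1, w01 = -1, w10 = -1/2, w11 = 1

1 -1 -1/2 1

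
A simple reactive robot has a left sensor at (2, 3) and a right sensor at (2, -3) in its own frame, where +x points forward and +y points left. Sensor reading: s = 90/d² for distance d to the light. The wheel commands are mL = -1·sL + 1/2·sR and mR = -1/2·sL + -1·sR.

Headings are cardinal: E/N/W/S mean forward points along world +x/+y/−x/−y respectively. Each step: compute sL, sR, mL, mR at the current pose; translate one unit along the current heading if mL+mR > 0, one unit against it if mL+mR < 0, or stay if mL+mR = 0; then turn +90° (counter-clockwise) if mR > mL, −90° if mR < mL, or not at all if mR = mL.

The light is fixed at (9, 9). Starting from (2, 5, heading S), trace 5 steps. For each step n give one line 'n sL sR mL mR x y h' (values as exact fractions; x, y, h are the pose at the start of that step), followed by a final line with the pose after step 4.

0 45/26 45/68 -2475/1768 -675/442 2 5 S
1 10/13 10/9 -25/117 -175/117 2 6 W
2 45/41 9 279/82 -783/82 3 6 N
3 90/17 18/13 -1017/221 -891/221 3 5 E
4 45/52 9/2 18/13 -513/104 2 5 N
final 2 4 E

n=0: pose=(2,5,S); sL=45/26, sR=45/68; mL=-2475/1768, mR=-675/442; mL+mR=-5175/1768 → advance -1; mR−mL=-225/1768 → turn -1·90°
n=1: pose=(2,6,W); sL=10/13, sR=10/9; mL=-25/117, mR=-175/117; mL+mR=-200/117 → advance -1; mR−mL=-50/39 → turn -1·90°
n=2: pose=(3,6,N); sL=45/41, sR=9; mL=279/82, mR=-783/82; mL+mR=-252/41 → advance -1; mR−mL=-531/41 → turn -1·90°
n=3: pose=(3,5,E); sL=90/17, sR=18/13; mL=-1017/221, mR=-891/221; mL+mR=-1908/221 → advance -1; mR−mL=126/221 → turn +1·90°
n=4: pose=(2,5,N); sL=45/52, sR=9/2; mL=18/13, mR=-513/104; mL+mR=-369/104 → advance -1; mR−mL=-657/104 → turn -1·90°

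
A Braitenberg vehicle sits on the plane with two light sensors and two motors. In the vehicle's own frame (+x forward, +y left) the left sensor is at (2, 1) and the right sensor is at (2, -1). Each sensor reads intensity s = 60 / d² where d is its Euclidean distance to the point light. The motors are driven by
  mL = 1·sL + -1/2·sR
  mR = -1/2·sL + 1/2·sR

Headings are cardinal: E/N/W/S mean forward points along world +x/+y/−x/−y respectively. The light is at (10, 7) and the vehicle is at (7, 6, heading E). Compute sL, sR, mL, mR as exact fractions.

left sensor world pos  = (9, 7); dL² = 1
right sensor world pos = (9, 5); dR² = 5
sL = 60/1 = 60
sR = 60/5 = 12
mL = 1·sL + -1/2·sR = 54
mR = -1/2·sL + 1/2·sR = -24

60 12 54 -24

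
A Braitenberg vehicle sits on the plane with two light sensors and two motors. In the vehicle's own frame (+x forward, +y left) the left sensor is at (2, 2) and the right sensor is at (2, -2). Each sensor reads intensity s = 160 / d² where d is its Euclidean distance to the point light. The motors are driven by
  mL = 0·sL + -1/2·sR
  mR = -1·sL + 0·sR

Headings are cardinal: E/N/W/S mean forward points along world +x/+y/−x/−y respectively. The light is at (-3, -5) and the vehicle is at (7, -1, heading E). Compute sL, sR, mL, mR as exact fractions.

8/9 40/37 -20/37 -8/9

left sensor world pos  = (9, 1); dL² = 180
right sensor world pos = (9, -3); dR² = 148
sL = 160/180 = 8/9
sR = 160/148 = 40/37
mL = 0·sL + -1/2·sR = -20/37
mR = -1·sL + 0·sR = -8/9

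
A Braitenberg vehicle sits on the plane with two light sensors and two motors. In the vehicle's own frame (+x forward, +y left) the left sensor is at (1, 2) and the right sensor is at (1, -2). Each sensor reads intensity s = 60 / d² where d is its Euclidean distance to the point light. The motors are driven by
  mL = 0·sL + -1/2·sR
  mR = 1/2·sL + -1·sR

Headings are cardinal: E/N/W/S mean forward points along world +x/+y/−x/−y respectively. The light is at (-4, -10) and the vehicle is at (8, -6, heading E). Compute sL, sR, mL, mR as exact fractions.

left sensor world pos  = (9, -4); dL² = 205
right sensor world pos = (9, -8); dR² = 173
sL = 60/205 = 12/41
sR = 60/173 = 60/173
mL = 0·sL + -1/2·sR = -30/173
mR = 1/2·sL + -1·sR = -1422/7093

12/41 60/173 -30/173 -1422/7093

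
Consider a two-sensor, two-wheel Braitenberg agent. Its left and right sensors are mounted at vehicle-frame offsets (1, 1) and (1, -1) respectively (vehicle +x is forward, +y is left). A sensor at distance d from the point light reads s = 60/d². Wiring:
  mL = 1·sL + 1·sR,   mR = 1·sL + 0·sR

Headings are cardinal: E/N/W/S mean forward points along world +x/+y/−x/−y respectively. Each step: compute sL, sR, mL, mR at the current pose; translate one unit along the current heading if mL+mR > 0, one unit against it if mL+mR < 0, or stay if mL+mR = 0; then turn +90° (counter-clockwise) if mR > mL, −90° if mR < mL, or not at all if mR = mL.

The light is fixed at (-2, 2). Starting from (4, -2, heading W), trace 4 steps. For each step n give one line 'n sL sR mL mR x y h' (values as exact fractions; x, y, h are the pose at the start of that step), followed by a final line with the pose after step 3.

0 6/5 30/17 252/85 6/5 4 -2 W
1 12/5 4/3 56/15 12/5 3 -2 N
2 3/2 15/13 69/26 3/2 3 -1 E
3 12/13 60/41 1272/533 12/13 4 -1 S
final 4 -2 W

n=0: pose=(4,-2,W); sL=6/5, sR=30/17; mL=252/85, mR=6/5; mL+mR=354/85 → advance +1; mR−mL=-30/17 → turn -1·90°
n=1: pose=(3,-2,N); sL=12/5, sR=4/3; mL=56/15, mR=12/5; mL+mR=92/15 → advance +1; mR−mL=-4/3 → turn -1·90°
n=2: pose=(3,-1,E); sL=3/2, sR=15/13; mL=69/26, mR=3/2; mL+mR=54/13 → advance +1; mR−mL=-15/13 → turn -1·90°
n=3: pose=(4,-1,S); sL=12/13, sR=60/41; mL=1272/533, mR=12/13; mL+mR=1764/533 → advance +1; mR−mL=-60/41 → turn -1·90°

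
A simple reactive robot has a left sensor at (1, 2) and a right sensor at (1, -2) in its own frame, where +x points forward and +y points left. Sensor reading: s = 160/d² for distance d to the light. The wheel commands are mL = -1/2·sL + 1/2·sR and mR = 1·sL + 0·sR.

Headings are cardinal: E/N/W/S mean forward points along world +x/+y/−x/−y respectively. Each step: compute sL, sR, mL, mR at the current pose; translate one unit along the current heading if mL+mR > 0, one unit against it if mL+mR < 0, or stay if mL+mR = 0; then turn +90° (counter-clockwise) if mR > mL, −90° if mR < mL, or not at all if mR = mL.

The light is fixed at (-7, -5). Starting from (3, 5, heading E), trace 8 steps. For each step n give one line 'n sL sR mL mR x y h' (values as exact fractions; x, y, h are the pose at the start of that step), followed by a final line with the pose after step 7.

n=0: pose=(3,5,E); sL=32/53, sR=32/37; mL=256/1961, mR=32/53; mL+mR=1440/1961 → advance +1; mR−mL=928/1961 → turn +1·90°
n=1: pose=(4,5,N); sL=80/101, sR=16/29; mL=-352/2929, mR=80/101; mL+mR=1968/2929 → advance +1; mR−mL=2672/2929 → turn +1·90°
n=2: pose=(4,6,W); sL=160/181, sR=160/269; mL=-7040/48689, mR=160/181; mL+mR=36000/48689 → advance +1; mR−mL=50080/48689 → turn +1·90°
n=3: pose=(3,6,S); sL=40/61, sR=40/41; mL=400/2501, mR=40/61; mL+mR=2040/2501 → advance +1; mR−mL=1240/2501 → turn +1·90°
n=4: pose=(3,5,E); sL=32/53, sR=32/37; mL=256/1961, mR=32/53; mL+mR=1440/1961 → advance +1; mR−mL=928/1961 → turn +1·90°
n=5: pose=(4,5,N); sL=80/101, sR=16/29; mL=-352/2929, mR=80/101; mL+mR=1968/2929 → advance +1; mR−mL=2672/2929 → turn +1·90°
n=6: pose=(4,6,W); sL=160/181, sR=160/269; mL=-7040/48689, mR=160/181; mL+mR=36000/48689 → advance +1; mR−mL=50080/48689 → turn +1·90°
n=7: pose=(3,6,S); sL=40/61, sR=40/41; mL=400/2501, mR=40/61; mL+mR=2040/2501 → advance +1; mR−mL=1240/2501 → turn +1·90°

0 32/53 32/37 256/1961 32/53 3 5 E
1 80/101 16/29 -352/2929 80/101 4 5 N
2 160/181 160/269 -7040/48689 160/181 4 6 W
3 40/61 40/41 400/2501 40/61 3 6 S
4 32/53 32/37 256/1961 32/53 3 5 E
5 80/101 16/29 -352/2929 80/101 4 5 N
6 160/181 160/269 -7040/48689 160/181 4 6 W
7 40/61 40/41 400/2501 40/61 3 6 S
final 3 5 E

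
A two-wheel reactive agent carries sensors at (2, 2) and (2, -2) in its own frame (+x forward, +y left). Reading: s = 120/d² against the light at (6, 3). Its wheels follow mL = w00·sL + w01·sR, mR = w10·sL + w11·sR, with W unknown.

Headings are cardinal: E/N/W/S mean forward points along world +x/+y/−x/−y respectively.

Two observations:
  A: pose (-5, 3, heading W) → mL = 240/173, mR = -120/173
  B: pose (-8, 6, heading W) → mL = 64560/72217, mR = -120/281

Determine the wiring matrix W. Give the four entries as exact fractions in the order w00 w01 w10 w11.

1 1 0 -1

obs A: pose=(-5,3,W) → sL=120/173, sR=120/173, mL=240/173, mR=-120/173
obs B: pose=(-8,6,W) → sL=120/257, sR=120/281, mL=64560/72217, mR=-120/281
sensor matrix S = [[120/173, 120/173], [120/257, 120/281]]; det S = -345600/12493541
solve [mL_A; mL_B] = S·[w00; w01] and [mR_A; mR_B] = S·[w10; w11]:
  w00 = 1, w01 = 1, w10 = 0, w11 = -1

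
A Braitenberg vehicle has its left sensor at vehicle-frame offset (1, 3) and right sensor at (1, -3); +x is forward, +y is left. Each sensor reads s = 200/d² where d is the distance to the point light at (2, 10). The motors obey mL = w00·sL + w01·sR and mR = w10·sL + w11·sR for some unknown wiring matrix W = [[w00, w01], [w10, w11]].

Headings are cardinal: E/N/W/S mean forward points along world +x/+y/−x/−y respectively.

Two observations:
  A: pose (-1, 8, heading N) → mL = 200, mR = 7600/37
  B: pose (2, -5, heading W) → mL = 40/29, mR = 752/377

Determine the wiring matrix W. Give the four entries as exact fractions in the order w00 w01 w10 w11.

obs A: pose=(-1,8,N) → sL=200/37, sR=200, mL=200, mR=7600/37
obs B: pose=(2,-5,W) → sL=8/13, sR=40/29, mL=40/29, mR=752/377
sensor matrix S = [[200/37, 200], [8/13, 40/29]]; det S = -1612800/13949
solve [mL_A; mL_B] = S·[w00; w01] and [mR_A; mR_B] = S·[w10; w11]:
  w00 = 0, w01 = 1, w10 = 1, w11 = 1

0 1 1 1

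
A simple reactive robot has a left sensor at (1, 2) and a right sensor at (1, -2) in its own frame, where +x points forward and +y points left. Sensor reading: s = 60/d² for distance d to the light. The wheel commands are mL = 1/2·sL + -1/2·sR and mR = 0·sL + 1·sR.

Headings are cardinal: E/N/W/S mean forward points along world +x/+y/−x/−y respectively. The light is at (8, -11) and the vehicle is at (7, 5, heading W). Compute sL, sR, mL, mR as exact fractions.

left sensor world pos  = (6, 3); dL² = 200
right sensor world pos = (6, 7); dR² = 328
sL = 60/200 = 3/10
sR = 60/328 = 15/82
mL = 1/2·sL + -1/2·sR = 12/205
mR = 0·sL + 1·sR = 15/82

3/10 15/82 12/205 15/82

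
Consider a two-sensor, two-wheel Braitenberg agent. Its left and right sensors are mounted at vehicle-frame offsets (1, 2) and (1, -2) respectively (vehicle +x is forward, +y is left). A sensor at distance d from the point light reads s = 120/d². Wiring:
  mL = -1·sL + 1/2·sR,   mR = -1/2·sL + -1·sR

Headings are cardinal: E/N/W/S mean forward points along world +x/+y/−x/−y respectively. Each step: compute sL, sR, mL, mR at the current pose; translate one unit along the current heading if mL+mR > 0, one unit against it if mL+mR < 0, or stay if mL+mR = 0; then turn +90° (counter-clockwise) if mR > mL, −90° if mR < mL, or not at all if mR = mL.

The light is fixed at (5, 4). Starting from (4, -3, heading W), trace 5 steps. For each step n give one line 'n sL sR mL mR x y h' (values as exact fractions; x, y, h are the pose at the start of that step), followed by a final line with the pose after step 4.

n=0: pose=(4,-3,W); sL=24/17, sR=120/29; mL=324/493, mR=-2388/493; mL+mR=-2064/493 → advance -1; mR−mL=-2712/493 → turn -1·90°
n=1: pose=(5,-3,N); sL=3, sR=3; mL=-3/2, mR=-9/2; mL+mR=-6 → advance -1; mR−mL=-3 → turn -1·90°
n=2: pose=(5,-4,E); sL=120/37, sR=120/101; mL=-9900/3737, mR=-10500/3737; mL+mR=-20400/3737 → advance -1; mR−mL=-600/3737 → turn -1·90°
n=3: pose=(4,-4,S); sL=60/41, sR=4/3; mL=-98/123, mR=-254/123; mL+mR=-352/123 → advance -1; mR−mL=-52/41 → turn -1·90°
n=4: pose=(4,-3,W); sL=24/17, sR=120/29; mL=324/493, mR=-2388/493; mL+mR=-2064/493 → advance -1; mR−mL=-2712/493 → turn -1·90°

0 24/17 120/29 324/493 -2388/493 4 -3 W
1 3 3 -3/2 -9/2 5 -3 N
2 120/37 120/101 -9900/3737 -10500/3737 5 -4 E
3 60/41 4/3 -98/123 -254/123 4 -4 S
4 24/17 120/29 324/493 -2388/493 4 -3 W
final 5 -3 N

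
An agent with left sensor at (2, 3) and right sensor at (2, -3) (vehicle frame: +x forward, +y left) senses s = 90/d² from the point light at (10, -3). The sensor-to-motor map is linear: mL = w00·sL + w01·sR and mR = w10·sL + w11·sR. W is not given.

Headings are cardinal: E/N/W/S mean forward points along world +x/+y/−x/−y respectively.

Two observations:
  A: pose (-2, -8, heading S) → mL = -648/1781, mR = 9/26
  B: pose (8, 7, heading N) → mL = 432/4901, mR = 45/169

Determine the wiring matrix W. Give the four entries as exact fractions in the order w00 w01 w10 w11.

-1 1 1/2 0

obs A: pose=(-2,-8,S) → sL=9/13, sR=45/137, mL=-648/1781, mR=9/26
obs B: pose=(8,7,N) → sL=90/169, sR=18/29, mL=432/4901, mR=45/169
sensor matrix S = [[9/13, 45/137], [90/169, 18/29]]; det S = 171072/671437
solve [mL_A; mL_B] = S·[w00; w01] and [mR_A; mR_B] = S·[w10; w11]:
  w00 = -1, w01 = 1, w10 = 1/2, w11 = 0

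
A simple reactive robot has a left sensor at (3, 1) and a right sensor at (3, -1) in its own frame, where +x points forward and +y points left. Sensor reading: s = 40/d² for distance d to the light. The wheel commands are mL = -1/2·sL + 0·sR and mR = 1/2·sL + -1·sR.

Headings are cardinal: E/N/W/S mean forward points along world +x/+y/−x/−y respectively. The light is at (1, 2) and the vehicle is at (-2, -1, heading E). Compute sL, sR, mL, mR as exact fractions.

10 5/2 -5 5/2

left sensor world pos  = (1, 0); dL² = 4
right sensor world pos = (1, -2); dR² = 16
sL = 40/4 = 10
sR = 40/16 = 5/2
mL = -1/2·sL + 0·sR = -5
mR = 1/2·sL + -1·sR = 5/2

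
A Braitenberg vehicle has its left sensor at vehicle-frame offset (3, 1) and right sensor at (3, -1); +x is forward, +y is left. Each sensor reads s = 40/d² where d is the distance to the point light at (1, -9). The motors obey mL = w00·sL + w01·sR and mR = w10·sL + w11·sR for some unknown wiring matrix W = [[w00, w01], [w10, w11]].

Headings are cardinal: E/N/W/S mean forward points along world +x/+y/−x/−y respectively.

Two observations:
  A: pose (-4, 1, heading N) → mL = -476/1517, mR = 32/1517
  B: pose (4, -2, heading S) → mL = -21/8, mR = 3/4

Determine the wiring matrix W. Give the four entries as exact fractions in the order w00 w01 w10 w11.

obs A: pose=(-4,1,N) → sL=8/41, sR=8/37, mL=-476/1517, mR=32/1517
obs B: pose=(4,-2,S) → sL=5/4, sR=2, mL=-21/8, mR=3/4
sensor matrix S = [[8/41, 8/37], [5/4, 2]]; det S = 182/1517
solve [mL_A; mL_B] = S·[w00; w01] and [mR_A; mR_B] = S·[w10; w11]:
  w00 = -1/2, w01 = -1, w10 = -1, w11 = 1

-1/2 -1 -1 1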